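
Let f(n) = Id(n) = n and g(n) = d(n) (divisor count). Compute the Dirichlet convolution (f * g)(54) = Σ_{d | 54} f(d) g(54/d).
(Id * d)(54) = 232

Divisors of 54: [1, 2, 3, 6, 9, 18, 27, 54]. For each d | 54:
  d = 1: Id(1) · d(54/1) = 1 · 8 = 8
  d = 2: Id(2) · d(54/2) = 2 · 4 = 8
  d = 3: Id(3) · d(54/3) = 3 · 6 = 18
  d = 6: Id(6) · d(54/6) = 6 · 3 = 18
  d = 9: Id(9) · d(54/9) = 9 · 4 = 36
  d = 18: Id(18) · d(54/18) = 18 · 2 = 36
  d = 27: Id(27) · d(54/27) = 27 · 2 = 54
  d = 54: Id(54) · d(54/54) = 54 · 1 = 54
Summing: (Id * d)(54) = 8 + 8 + 18 + 18 + 36 + 36 + 54 + 54 = 232.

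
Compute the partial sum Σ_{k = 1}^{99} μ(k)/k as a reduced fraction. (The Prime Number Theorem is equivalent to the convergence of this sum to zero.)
Σ μ(k)/k = 11962644395524974654034383169459538/384261327324253070792183691221959345

Values of μ(k) for 1 ≤ k ≤ 99: μ(1) = 1, μ(2) = -1, μ(3) = -1, μ(5) = -1, μ(6) = 1, μ(7) = -1, μ(10) = 1, μ(11) = -1, μ(13) = -1, μ(14) = 1, μ(15) = 1, μ(17) = -1, μ(19) = -1, μ(21) = 1, μ(22) = 1, μ(23) = -1, μ(26) = 1, μ(29) = -1, μ(30) = -1, μ(31) = -1, μ(33) = 1, μ(34) = 1, μ(35) = 1, μ(37) = -1, μ(38) = 1, μ(39) = 1, μ(41) = -1, μ(42) = -1, μ(43) = -1, μ(46) = 1, μ(47) = -1, μ(51) = 1, μ(53) = -1, μ(55) = 1, μ(57) = 1, μ(58) = 1, μ(59) = -1, μ(61) = -1, μ(62) = 1, μ(65) = 1, μ(66) = -1, μ(67) = -1, μ(69) = 1, μ(70) = -1, μ(71) = -1, μ(73) = -1, μ(74) = 1, μ(77) = 1, μ(78) = -1, μ(79) = -1, μ(82) = 1, μ(83) = -1, μ(85) = 1, μ(86) = 1, μ(87) = 1, μ(89) = -1, μ(91) = 1, μ(93) = 1, μ(94) = 1, μ(95) = 1, μ(97) = -1, with μ = 0 on non-squarefree integers. Summing μ(k)/k for k where μ(k) ≠ 0 gives 11962644395524974654034383169459538/384261327324253070792183691221959345 ≈ 0.0311. (PNT ⟺ this sum → 0 as n → ∞.)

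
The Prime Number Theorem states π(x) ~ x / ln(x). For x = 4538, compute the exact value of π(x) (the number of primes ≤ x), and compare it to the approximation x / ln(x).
π(4538) = 615;  x/ln(x) ≈ 538.94;  relative error ≈ 12.37%.

Directly count primes up to 4538: π(4538) = 615. The PNT approximation gives 4538/ln(4538) ≈ 4538/8.42024 ≈ 538.94. Relative error (π(x) − x/ln(x)) / π(x) ≈ 12.37%; the approximation is known to undercount slightly (Li(x) is a better estimate).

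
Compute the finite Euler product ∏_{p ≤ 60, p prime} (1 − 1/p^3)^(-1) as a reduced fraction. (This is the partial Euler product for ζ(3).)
∏ = 115000146464778681614198126342037237932886401/95672294696528702067767313816624165235458048

The primes p ≤ 60 are [2, 3, 5, 7, 11, 13, 17, 19, 23, 29, 31, 37, 41, 43, 47, 53, 59]. For each prime, (1 − 1/p^3)^(-1) = p^3 / (p^3 − 1). The product is (1 − 1/2^3)^(-1), (1 − 1/3^3)^(-1), (1 − 1/5^3)^(-1), (1 − 1/7^3)^(-1), (1 − 1/11^3)^(-1), (1 − 1/13^3)^(-1), (1 − 1/17^3)^(-1), (1 − 1/19^3)^(-1), (1 − 1/23^3)^(-1), (1 − 1/29^3)^(-1), (1 − 1/31^3)^(-1), (1 − 1/37^3)^(-1), (1 − 1/41^3)^(-1), (1 − 1/43^3)^(-1), (1 − 1/47^3)^(-1), (1 − 1/53^3)^(-1), (1 − 1/59^3)^(-1) = ∏ p^3 / (p^3 − 1) = 115000146464778681614198126342037237932886401/95672294696528702067767313816624165235458048.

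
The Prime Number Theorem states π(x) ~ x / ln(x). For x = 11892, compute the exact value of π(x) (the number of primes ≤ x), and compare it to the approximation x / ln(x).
π(11892) = 1424;  x/ln(x) ≈ 1267.31;  relative error ≈ 11.00%.

Directly count primes up to 11892: π(11892) = 1424. The PNT approximation gives 11892/ln(11892) ≈ 11892/9.38362 ≈ 1267.31. Relative error (π(x) − x/ln(x)) / π(x) ≈ 11.00%; the approximation is known to undercount slightly (Li(x) is a better estimate).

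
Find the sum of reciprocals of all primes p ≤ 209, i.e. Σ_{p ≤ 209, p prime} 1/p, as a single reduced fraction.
Σ 1/p = 15202313841027497739047080375538859939135227730139536997746371469607707132833646367/7799922041683461553249199106329813876687996789903550945093032474868511536164700810

π(209) = 46, so the primes ≤ 209 are [2, 3, 5, 7, 11, 13, 17, 19, 23, 29, 31, 37, 41, 43, 47, 53, 59, 61, 67, 71, 73, 79, 83, 89, 97, 101, 103, 107, 109, 113, 127, 131, 137, 139, 149, 151, 157, 163, 167, 173, 179, 181, 191, 193, 197, 199]. Summing 1/p over these primes: 15202313841027497739047080375538859939135227730139536997746371469607707132833646367/7799922041683461553249199106329813876687996789903550945093032474868511536164700810 ≈ 1.9490. Mertens estimate ln ln(209) + 0.2615 ≈ 1.9372.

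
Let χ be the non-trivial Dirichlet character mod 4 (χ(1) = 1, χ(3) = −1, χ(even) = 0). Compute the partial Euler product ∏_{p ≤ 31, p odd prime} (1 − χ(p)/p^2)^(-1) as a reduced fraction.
∏ = 70163108671177093/76623095660544000

The odd primes p ≤ 31 are [3, 5, 7, 11, 13, 17, 19, 23, 29, 31]. For each, χ(p) = 1 if p ≡ 1 mod 4, χ(p) = −1 if p ≡ 3 mod 4. Taking (1 − χ(p)/p^2)^(-1) = p^2/(p^2 − χ(p)): (1 − (-1)/3^2)^(-1) · (1 − (1)/5^2)^(-1) · (1 − (-1)/7^2)^(-1) · (1 − (-1)/11^2)^(-1) · (1 − (1)/13^2)^(-1) · (1 − (1)/17^2)^(-1) · (1 − (-1)/19^2)^(-1) · (1 − (-1)/23^2)^(-1) · (1 − (1)/29^2)^(-1) · (1 − (-1)/31^2)^(-1) = 70163108671177093/76623095660544000.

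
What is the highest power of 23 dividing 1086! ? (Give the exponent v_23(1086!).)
v_23(1086!) = 49

Legendre's formula: v_p(n!) = Σ_{k ≥ 1} ⌊n / p^k⌋. For p = 23, n = 1086, the terms are:
  ⌊1086/23^1⌋ = ⌊1086/23⌋ = 47
  ⌊1086/23^2⌋ = ⌊1086/529⌋ = 2
(the next term ⌊1086/23^3⌋ = 0, terminating the sum). Summing: v_23(1086!) = 47 + 2 = 49.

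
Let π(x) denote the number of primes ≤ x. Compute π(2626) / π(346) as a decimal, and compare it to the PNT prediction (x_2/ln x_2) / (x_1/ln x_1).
π(2626)/π(346) = 381/68 ≈ 5.6029;  PNT prediction ≈ 5.6358.

π(346) = 68 and π(2626) = 381, so π(2626)/π(346) ≈ 5.6029. The PNT-predicted ratio is (2626/ln(2626)) / (346/ln(346)) ≈ 5.6358. The two agree to within a few percent, as expected.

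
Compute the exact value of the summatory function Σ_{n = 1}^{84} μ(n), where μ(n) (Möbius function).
Σ_{n ≤ 84} μ(n) = -4

Compute μ(n) for each 1 ≤ n ≤ 84: μ(1) = 1, μ(2) = -1, μ(3) = -1, μ(4) = 0, μ(5) = -1, μ(6) = 1, μ(7) = -1, μ(8) = 0, μ(9) = 0, μ(10) = 1, μ(11) = -1, μ(12) = 0, μ(13) = -1, μ(14) = 1, μ(15) = 1, μ(16) = 0, μ(17) = -1, μ(18) = 0, μ(19) = -1, μ(20) = 0, μ(21) = 1, μ(22) = 1, μ(23) = -1, μ(24) = 0, μ(25) = 0, μ(26) = 1, μ(27) = 0, μ(28) = 0, μ(29) = -1, μ(30) = -1, μ(31) = -1, μ(32) = 0, μ(33) = 1, μ(34) = 1, μ(35) = 1, μ(36) = 0, μ(37) = -1, μ(38) = 1, μ(39) = 1, μ(40) = 0, μ(41) = -1, μ(42) = -1, μ(43) = -1, μ(44) = 0, μ(45) = 0, μ(46) = 1, μ(47) = -1, μ(48) = 0, μ(49) = 0, μ(50) = 0, μ(51) = 1, μ(52) = 0, μ(53) = -1, μ(54) = 0, μ(55) = 1, μ(56) = 0, μ(57) = 1, μ(58) = 1, μ(59) = -1, μ(60) = 0, μ(61) = -1, μ(62) = 1, μ(63) = 0, μ(64) = 0, μ(65) = 1, μ(66) = -1, μ(67) = -1, μ(68) = 0, μ(69) = 1, μ(70) = -1, μ(71) = -1, μ(72) = 0, μ(73) = -1, μ(74) = 1, μ(75) = 0, μ(76) = 0, μ(77) = 1, μ(78) = -1, μ(79) = -1, μ(80) = 0, μ(81) = 0, μ(82) = 1, μ(83) = -1, μ(84) = 0. Summing all 84 values: -4. (Mertens function M(x) = Σ_{n ≤ x} μ(n); on average M(x) should be small (PNT ⟺ M(x) = o(x)).)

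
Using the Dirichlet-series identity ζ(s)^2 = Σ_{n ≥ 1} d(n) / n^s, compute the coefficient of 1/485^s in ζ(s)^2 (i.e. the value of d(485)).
d(485) = 4

ζ(s)^2 = (Σ 1/m^s)(Σ 1/k^s). The coefficient of 1/n^s in the product is the number of ordered pairs (m, k) with mk = n, which equals d(n). For n = 485, divisors are [1, 5, 97, 485], so d(485) = 4.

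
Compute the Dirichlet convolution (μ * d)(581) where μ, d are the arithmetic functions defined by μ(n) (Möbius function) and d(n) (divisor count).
(μ * d)(581) = 1

Divisors of 581: [1, 7, 83, 581]. For each d | 581:
  d = 1: μ(1) · d(581/1) = 1 · 4 = 4
  d = 7: μ(7) · d(581/7) = -1 · 2 = -2
  d = 83: μ(83) · d(581/83) = -1 · 2 = -2
  d = 581: μ(581) · d(581/581) = 1 · 1 = 1
Summing: (μ * d)(581) = 4 + -2 + -2 + 1 = 1.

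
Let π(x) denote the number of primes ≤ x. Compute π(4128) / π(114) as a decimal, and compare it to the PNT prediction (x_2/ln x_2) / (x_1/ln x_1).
π(4128)/π(114) = 567/30 ≈ 18.9000;  PNT prediction ≈ 20.5993.

π(114) = 30 and π(4128) = 567, so π(4128)/π(114) ≈ 18.9000. The PNT-predicted ratio is (4128/ln(4128)) / (114/ln(114)) ≈ 20.5993. The two agree to within a few percent, as expected.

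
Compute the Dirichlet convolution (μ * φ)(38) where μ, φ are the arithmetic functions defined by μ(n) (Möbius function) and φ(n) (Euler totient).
(μ * φ)(38) = 0

Divisors of 38: [1, 2, 19, 38]. For each d | 38:
  d = 1: μ(1) · φ(38/1) = 1 · 18 = 18
  d = 2: μ(2) · φ(38/2) = -1 · 18 = -18
  d = 19: μ(19) · φ(38/19) = -1 · 1 = -1
  d = 38: μ(38) · φ(38/38) = 1 · 1 = 1
Summing: (μ * φ)(38) = 18 + -18 + -1 + 1 = 0.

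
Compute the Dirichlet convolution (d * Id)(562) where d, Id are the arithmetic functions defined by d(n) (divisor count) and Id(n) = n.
(d * Id)(562) = 1132

Divisors of 562: [1, 2, 281, 562]. For each d | 562:
  d = 1: d(1) · Id(562/1) = 1 · 562 = 562
  d = 2: d(2) · Id(562/2) = 2 · 281 = 562
  d = 281: d(281) · Id(562/281) = 2 · 2 = 4
  d = 562: d(562) · Id(562/562) = 4 · 1 = 4
Summing: (d * Id)(562) = 562 + 562 + 4 + 4 = 1132.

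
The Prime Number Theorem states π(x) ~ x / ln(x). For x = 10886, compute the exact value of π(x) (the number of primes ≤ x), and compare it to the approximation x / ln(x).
π(10886) = 1323;  x/ln(x) ≈ 1171.14;  relative error ≈ 11.48%.

Directly count primes up to 10886: π(10886) = 1323. The PNT approximation gives 10886/ln(10886) ≈ 10886/9.29523 ≈ 1171.14. Relative error (π(x) − x/ln(x)) / π(x) ≈ 11.48%; the approximation is known to undercount slightly (Li(x) is a better estimate).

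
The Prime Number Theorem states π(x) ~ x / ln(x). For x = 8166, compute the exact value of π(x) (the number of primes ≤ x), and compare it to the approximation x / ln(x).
π(8166) = 1024;  x/ln(x) ≈ 906.55;  relative error ≈ 11.47%.

Directly count primes up to 8166: π(8166) = 1024. The PNT approximation gives 8166/ln(8166) ≈ 8166/9.00773 ≈ 906.55. Relative error (π(x) − x/ln(x)) / π(x) ≈ 11.47%; the approximation is known to undercount slightly (Li(x) is a better estimate).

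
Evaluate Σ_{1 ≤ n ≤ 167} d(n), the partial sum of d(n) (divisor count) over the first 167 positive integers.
Σ_{n ≤ 167} d(n) = 878

Compute d(n) for each 1 ≤ n ≤ 167: d(1) = 1, d(2) = 2, d(3) = 2, d(4) = 3, d(5) = 2, d(6) = 4, d(7) = 2, d(8) = 4, d(9) = 3, d(10) = 4, d(11) = 2, d(12) = 6, d(13) = 2, d(14) = 4, d(15) = 4, d(16) = 5, d(17) = 2, d(18) = 6, d(19) = 2, d(20) = 6, d(21) = 4, d(22) = 4, d(23) = 2, d(24) = 8, d(25) = 3, d(26) = 4, d(27) = 4, d(28) = 6, d(29) = 2, d(30) = 8, d(31) = 2, d(32) = 6, d(33) = 4, d(34) = 4, d(35) = 4, d(36) = 9, d(37) = 2, d(38) = 4, d(39) = 4, d(40) = 8, d(41) = 2, d(42) = 8, d(43) = 2, d(44) = 6, d(45) = 6, d(46) = 4, d(47) = 2, d(48) = 10, d(49) = 3, d(50) = 6, d(51) = 4, d(52) = 6, d(53) = 2, d(54) = 8, d(55) = 4, d(56) = 8, d(57) = 4, d(58) = 4, d(59) = 2, d(60) = 12, d(61) = 2, d(62) = 4, d(63) = 6, d(64) = 7, d(65) = 4, d(66) = 8, d(67) = 2, d(68) = 6, d(69) = 4, d(70) = 8, d(71) = 2, d(72) = 12, d(73) = 2, d(74) = 4, d(75) = 6, d(76) = 6, d(77) = 4, d(78) = 8, d(79) = 2, d(80) = 10, d(81) = 5, d(82) = 4, d(83) = 2, d(84) = 12, d(85) = 4, d(86) = 4, d(87) = 4, d(88) = 8, d(89) = 2, d(90) = 12, d(91) = 4, d(92) = 6, d(93) = 4, d(94) = 4, d(95) = 4, d(96) = 12, d(97) = 2, d(98) = 6, d(99) = 6, d(100) = 9, d(101) = 2, d(102) = 8, d(103) = 2, d(104) = 8, d(105) = 8, d(106) = 4, d(107) = 2, d(108) = 12, d(109) = 2, d(110) = 8, d(111) = 4, d(112) = 10, d(113) = 2, d(114) = 8, d(115) = 4, d(116) = 6, d(117) = 6, d(118) = 4, d(119) = 4, d(120) = 16, d(121) = 3, d(122) = 4, d(123) = 4, d(124) = 6, d(125) = 4, d(126) = 12, d(127) = 2, d(128) = 8, d(129) = 4, d(130) = 8, d(131) = 2, d(132) = 12, d(133) = 4, d(134) = 4, d(135) = 8, d(136) = 8, d(137) = 2, d(138) = 8, d(139) = 2, d(140) = 12, d(141) = 4, d(142) = 4, d(143) = 4, d(144) = 15, d(145) = 4, d(146) = 4, d(147) = 6, d(148) = 6, d(149) = 2, d(150) = 12, d(151) = 2, d(152) = 8, d(153) = 6, d(154) = 8, d(155) = 4, d(156) = 12, d(157) = 2, d(158) = 4, d(159) = 4, d(160) = 12, d(161) = 4, d(162) = 10, d(163) = 2, d(164) = 6, d(165) = 8, d(166) = 4, d(167) = 2. Summing all 167 values: 878. (Dirichlet's divisor formula: Σ_{n ≤ x} d(n) = x ln(x) + (2γ − 1) x + O(√x). For x = 167, the asymptotic estimate is ≈ 880.49.)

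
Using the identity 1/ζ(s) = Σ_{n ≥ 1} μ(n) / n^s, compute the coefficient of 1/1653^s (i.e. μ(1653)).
μ(1653) = -1

Factor n = 1653 = 3 · 19 · 29. μ(n) = 0 if any exponent ≥ 2 (not squarefree); otherwise μ(n) = (−1)^{ω(n)} where ω(n) is the number of distinct prime factors. Applying: μ(1653) = -1.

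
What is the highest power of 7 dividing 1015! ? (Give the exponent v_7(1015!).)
v_7(1015!) = 167

Legendre's formula: v_p(n!) = Σ_{k ≥ 1} ⌊n / p^k⌋. For p = 7, n = 1015, the terms are:
  ⌊1015/7^1⌋ = ⌊1015/7⌋ = 145
  ⌊1015/7^2⌋ = ⌊1015/49⌋ = 20
  ⌊1015/7^3⌋ = ⌊1015/343⌋ = 2
(the next term ⌊1015/7^4⌋ = 0, terminating the sum). Summing: v_7(1015!) = 145 + 20 + 2 = 167.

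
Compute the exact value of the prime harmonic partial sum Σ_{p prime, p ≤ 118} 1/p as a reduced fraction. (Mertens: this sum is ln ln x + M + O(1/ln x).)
Σ 1/p = 58472171373748331322981543916880425472323867753/31610054640417607788145206291543662493274686990

π(118) = 30, so the primes ≤ 118 are [2, 3, 5, 7, 11, 13, 17, 19, 23, 29, 31, 37, 41, 43, 47, 53, 59, 61, 67, 71, 73, 79, 83, 89, 97, 101, 103, 107, 109, 113]. Summing 1/p over these primes: 58472171373748331322981543916880425472323867753/31610054640417607788145206291543662493274686990 ≈ 1.8498. Mertens estimate ln ln(118) + 0.2615 ≈ 1.8240.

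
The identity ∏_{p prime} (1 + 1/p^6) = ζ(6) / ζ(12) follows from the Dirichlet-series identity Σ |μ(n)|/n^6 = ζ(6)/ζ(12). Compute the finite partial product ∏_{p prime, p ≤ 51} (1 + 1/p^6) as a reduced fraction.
∏ = 862155056480201047883460386910418315829132841121015872043175453729006428800800000/847666095717512475523225986389496867701830685289319692004055511811488189213173229

The primes p ≤ 51 are [2, 3, 5, 7, 11, 13, 17, 19, 23, 29, 31, 37, 41, 43, 47]. For each, (1 + 1/p^6) = (p^6 + 1)/p^6. Multiplying these fractions over p ∈ [2, 3, 5, 7, 11, 13, 17, 19, 23, 29, 31, 37, 41, 43, 47] gives 862155056480201047883460386910418315829132841121015872043175453729006428800800000/847666095717512475523225986389496867701830685289319692004055511811488189213173229. (In the limit P → ∞ this tends to ζ(6)/ζ(12).)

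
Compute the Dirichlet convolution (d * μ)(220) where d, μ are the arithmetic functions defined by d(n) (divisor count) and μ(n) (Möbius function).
(d * μ)(220) = 1

Divisors of 220: [1, 2, 4, 5, 10, 11, 20, 22, 44, 55, 110, 220]. For each d | 220:
  d = 1: d(1) · μ(220/1) = 1 · 0 = 0
  d = 2: d(2) · μ(220/2) = 2 · -1 = -2
  d = 4: d(4) · μ(220/4) = 3 · 1 = 3
  d = 5: d(5) · μ(220/5) = 2 · 0 = 0
  d = 10: d(10) · μ(220/10) = 4 · 1 = 4
  d = 11: d(11) · μ(220/11) = 2 · 0 = 0
  d = 20: d(20) · μ(220/20) = 6 · -1 = -6
  d = 22: d(22) · μ(220/22) = 4 · 1 = 4
  d = 44: d(44) · μ(220/44) = 6 · -1 = -6
  d = 55: d(55) · μ(220/55) = 4 · 0 = 0
  d = 110: d(110) · μ(220/110) = 8 · -1 = -8
  d = 220: d(220) · μ(220/220) = 12 · 1 = 12
Summing: (d * μ)(220) = 0 + -2 + 3 + 0 + 4 + 0 + -6 + 4 + -6 + 0 + -8 + 12 = 1.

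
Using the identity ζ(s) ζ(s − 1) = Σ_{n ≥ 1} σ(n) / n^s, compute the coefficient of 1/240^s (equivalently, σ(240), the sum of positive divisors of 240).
σ(240) = 744

In the product (Σ m^0/m^s)(Σ k / k^s) = Σ (Σ_{d | n} d) / n^s, the coefficient of 1/n^s is σ(n) = Σ_{d | n} d. For n = 240, divisors are [1, 2, 3, 4, 5, 6, 8, 10, 12, 15, 16, 20, 24, 30, 40, 48, 60, 80, 120, 240]; summing: σ(240) = 744.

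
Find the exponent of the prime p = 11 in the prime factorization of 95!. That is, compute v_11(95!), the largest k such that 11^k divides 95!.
v_11(95!) = 8

Legendre's formula: v_p(n!) = Σ_{k ≥ 1} ⌊n / p^k⌋. For p = 11, n = 95, the terms are:
  ⌊95/11^1⌋ = ⌊95/11⌋ = 8
(the next term ⌊95/11^2⌋ = 0, terminating the sum). Summing: v_11(95!) = 8 = 8.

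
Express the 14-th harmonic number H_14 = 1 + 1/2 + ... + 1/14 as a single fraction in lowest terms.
H_14 = 1171733/360360

Direct summation: H_14 = 1 + 1/2 + ... + 1/14. The least common denominator is lcm(1, ..., 14) = 360360; over this denominator the numerator is 360360 + 180180 + 120120 + 90090 + 72072 + 60060 + 51480 + 45045 + 40040 + 36036 + 32760 + 30030 + 27720 + 25740 = 1171733, so H_14 = 1171733/360360 (already in lowest terms) ≈ 3.25156. (The PNT-adjacent estimate ln(14) + γ ≈ 3.21627 matches within O(1/n).)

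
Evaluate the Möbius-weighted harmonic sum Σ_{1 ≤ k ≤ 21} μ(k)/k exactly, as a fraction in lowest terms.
Σ μ(k)/k = -15019/4849845

Values of μ(k) for 1 ≤ k ≤ 21: μ(1) = 1, μ(2) = -1, μ(3) = -1, μ(5) = -1, μ(6) = 1, μ(7) = -1, μ(10) = 1, μ(11) = -1, μ(13) = -1, μ(14) = 1, μ(15) = 1, μ(17) = -1, μ(19) = -1, μ(21) = 1, with μ = 0 on non-squarefree integers. Summing μ(k)/k for k where μ(k) ≠ 0 gives -15019/4849845 ≈ -0.0031. (PNT ⟺ this sum → 0 as n → ∞.)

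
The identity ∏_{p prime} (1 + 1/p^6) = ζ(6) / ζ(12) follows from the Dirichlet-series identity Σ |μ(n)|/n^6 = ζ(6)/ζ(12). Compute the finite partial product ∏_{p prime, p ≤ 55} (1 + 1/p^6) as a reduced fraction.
∏ = 360549358903447598496102606972302575686854635195266223026920975630213276302501208168000000/354490140797970318435085924328566932610522860437094896232244152761372626351680260596056897

The primes p ≤ 55 are [2, 3, 5, 7, 11, 13, 17, 19, 23, 29, 31, 37, 41, 43, 47, 53]. For each, (1 + 1/p^6) = (p^6 + 1)/p^6. Multiplying these fractions over p ∈ [2, 3, 5, 7, 11, 13, 17, 19, 23, 29, 31, 37, 41, 43, 47, 53] gives 360549358903447598496102606972302575686854635195266223026920975630213276302501208168000000/354490140797970318435085924328566932610522860437094896232244152761372626351680260596056897. (In the limit P → ∞ this tends to ζ(6)/ζ(12).)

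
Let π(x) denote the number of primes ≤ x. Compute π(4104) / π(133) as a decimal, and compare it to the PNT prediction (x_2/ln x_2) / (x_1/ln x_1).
π(4104)/π(133) = 565/32 ≈ 17.6562;  PNT prediction ≈ 18.1379.

π(133) = 32 and π(4104) = 565, so π(4104)/π(133) ≈ 17.6562. The PNT-predicted ratio is (4104/ln(4104)) / (133/ln(133)) ≈ 18.1379. The two agree to within a few percent, as expected.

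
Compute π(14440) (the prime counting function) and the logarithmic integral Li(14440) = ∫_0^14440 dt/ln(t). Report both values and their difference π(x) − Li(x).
π(14440) = 1693;  Li(14440) ≈ 1718.27;  π(x) − Li(x) ≈ -25.27.

Direct count of primes ≤ 14440 gives π(14440) = 1693. Numerical evaluation of the logarithmic integral gives Li(14440) ≈ 1718.27. The difference π(x) − Li(x) ≈ -25.27 is typically negative for small/moderate x (Li(x) overestimates), though Littlewood's theorem shows this sign changes infinitely often.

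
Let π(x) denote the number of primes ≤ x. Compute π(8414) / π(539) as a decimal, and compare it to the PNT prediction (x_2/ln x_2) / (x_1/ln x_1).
π(8414)/π(539) = 1051/99 ≈ 10.6162;  PNT prediction ≈ 10.8640.

π(539) = 99 and π(8414) = 1051, so π(8414)/π(539) ≈ 10.6162. The PNT-predicted ratio is (8414/ln(8414)) / (539/ln(539)) ≈ 10.8640. The two agree to within a few percent, as expected.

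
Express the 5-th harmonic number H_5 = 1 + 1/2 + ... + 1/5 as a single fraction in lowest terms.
H_5 = 137/60

Direct summation: H_5 = 1 + 1/2 + ... + 1/5. The least common denominator is lcm(1, ..., 5) = 60; over this denominator the numerator is 60 + 30 + 20 + 15 + 12 = 137, so H_5 = 137/60 (already in lowest terms) ≈ 2.28333. (The PNT-adjacent estimate ln(5) + γ ≈ 2.18665 matches within O(1/n).)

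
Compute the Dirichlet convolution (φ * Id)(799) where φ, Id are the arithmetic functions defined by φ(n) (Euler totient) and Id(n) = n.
(φ * Id)(799) = 3069

Divisors of 799: [1, 17, 47, 799]. For each d | 799:
  d = 1: φ(1) · Id(799/1) = 1 · 799 = 799
  d = 17: φ(17) · Id(799/17) = 16 · 47 = 752
  d = 47: φ(47) · Id(799/47) = 46 · 17 = 782
  d = 799: φ(799) · Id(799/799) = 736 · 1 = 736
Summing: (φ * Id)(799) = 799 + 752 + 782 + 736 = 3069.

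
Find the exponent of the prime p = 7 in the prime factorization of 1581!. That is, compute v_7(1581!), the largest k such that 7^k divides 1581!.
v_7(1581!) = 261

Legendre's formula: v_p(n!) = Σ_{k ≥ 1} ⌊n / p^k⌋. For p = 7, n = 1581, the terms are:
  ⌊1581/7^1⌋ = ⌊1581/7⌋ = 225
  ⌊1581/7^2⌋ = ⌊1581/49⌋ = 32
  ⌊1581/7^3⌋ = ⌊1581/343⌋ = 4
(the next term ⌊1581/7^4⌋ = 0, terminating the sum). Summing: v_7(1581!) = 225 + 32 + 4 = 261.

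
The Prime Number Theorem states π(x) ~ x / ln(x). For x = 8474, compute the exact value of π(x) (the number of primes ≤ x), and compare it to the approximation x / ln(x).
π(8474) = 1059;  x/ln(x) ≈ 936.90;  relative error ≈ 11.53%.

Directly count primes up to 8474: π(8474) = 1059. The PNT approximation gives 8474/ln(8474) ≈ 8474/9.04476 ≈ 936.90. Relative error (π(x) − x/ln(x)) / π(x) ≈ 11.53%; the approximation is known to undercount slightly (Li(x) is a better estimate).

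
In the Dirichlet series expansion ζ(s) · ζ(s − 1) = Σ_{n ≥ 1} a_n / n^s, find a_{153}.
σ(153) = 234

In the product (Σ m^0/m^s)(Σ k / k^s) = Σ (Σ_{d | n} d) / n^s, the coefficient of 1/n^s is σ(n) = Σ_{d | n} d. For n = 153, divisors are [1, 3, 9, 17, 51, 153]; summing: σ(153) = 234.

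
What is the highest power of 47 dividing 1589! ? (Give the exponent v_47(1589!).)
v_47(1589!) = 33

Legendre's formula: v_p(n!) = Σ_{k ≥ 1} ⌊n / p^k⌋. For p = 47, n = 1589, the terms are:
  ⌊1589/47^1⌋ = ⌊1589/47⌋ = 33
(the next term ⌊1589/47^2⌋ = 0, terminating the sum). Summing: v_47(1589!) = 33 = 33.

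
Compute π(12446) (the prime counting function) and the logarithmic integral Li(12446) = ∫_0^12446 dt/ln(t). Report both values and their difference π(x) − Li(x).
π(12446) = 1485;  Li(12446) ≈ 1508.49;  π(x) − Li(x) ≈ -23.49.

Direct count of primes ≤ 12446 gives π(12446) = 1485. Numerical evaluation of the logarithmic integral gives Li(12446) ≈ 1508.49. The difference π(x) − Li(x) ≈ -23.49 is typically negative for small/moderate x (Li(x) overestimates), though Littlewood's theorem shows this sign changes infinitely often.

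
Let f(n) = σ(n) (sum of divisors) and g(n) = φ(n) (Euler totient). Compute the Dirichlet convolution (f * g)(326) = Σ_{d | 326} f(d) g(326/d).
(σ * φ)(326) = 1304

Divisors of 326: [1, 2, 163, 326]. For each d | 326:
  d = 1: σ(1) · φ(326/1) = 1 · 162 = 162
  d = 2: σ(2) · φ(326/2) = 3 · 162 = 486
  d = 163: σ(163) · φ(326/163) = 164 · 1 = 164
  d = 326: σ(326) · φ(326/326) = 492 · 1 = 492
Summing: (σ * φ)(326) = 162 + 486 + 164 + 492 = 1304.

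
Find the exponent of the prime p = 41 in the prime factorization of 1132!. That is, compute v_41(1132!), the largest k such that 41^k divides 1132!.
v_41(1132!) = 27

Legendre's formula: v_p(n!) = Σ_{k ≥ 1} ⌊n / p^k⌋. For p = 41, n = 1132, the terms are:
  ⌊1132/41^1⌋ = ⌊1132/41⌋ = 27
(the next term ⌊1132/41^2⌋ = 0, terminating the sum). Summing: v_41(1132!) = 27 = 27.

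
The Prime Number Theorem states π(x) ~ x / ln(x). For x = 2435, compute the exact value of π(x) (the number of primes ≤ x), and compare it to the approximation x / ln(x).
π(2435) = 360;  x/ln(x) ≈ 312.27;  relative error ≈ 13.26%.

Directly count primes up to 2435: π(2435) = 360. The PNT approximation gives 2435/ln(2435) ≈ 2435/7.79770 ≈ 312.27. Relative error (π(x) − x/ln(x)) / π(x) ≈ 13.26%; the approximation is known to undercount slightly (Li(x) is a better estimate).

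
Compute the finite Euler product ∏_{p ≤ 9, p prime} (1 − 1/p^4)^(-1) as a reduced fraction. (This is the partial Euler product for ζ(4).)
∏ = 7203/6656

The primes p ≤ 9 are [2, 3, 5, 7]. For each prime, (1 − 1/p^4)^(-1) = p^4 / (p^4 − 1). The product is (1 − 1/2^4)^(-1), (1 − 1/3^4)^(-1), (1 − 1/5^4)^(-1), (1 − 1/7^4)^(-1) = ∏ p^4 / (p^4 − 1) = 7203/6656.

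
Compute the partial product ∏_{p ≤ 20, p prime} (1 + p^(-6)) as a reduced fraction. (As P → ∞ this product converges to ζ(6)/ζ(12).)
∏ = 10322827120806625262196014218/10149346788166965945179821977

The primes p ≤ 20 are [2, 3, 5, 7, 11, 13, 17, 19]. For each, (1 + 1/p^6) = (p^6 + 1)/p^6. Multiplying these fractions over p ∈ [2, 3, 5, 7, 11, 13, 17, 19] gives 10322827120806625262196014218/10149346788166965945179821977. (In the limit P → ∞ this tends to ζ(6)/ζ(12).)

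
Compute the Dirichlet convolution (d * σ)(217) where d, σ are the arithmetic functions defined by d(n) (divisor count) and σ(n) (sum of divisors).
(d * σ)(217) = 340

Divisors of 217: [1, 7, 31, 217]. For each d | 217:
  d = 1: d(1) · σ(217/1) = 1 · 256 = 256
  d = 7: d(7) · σ(217/7) = 2 · 32 = 64
  d = 31: d(31) · σ(217/31) = 2 · 8 = 16
  d = 217: d(217) · σ(217/217) = 4 · 1 = 4
Summing: (d * σ)(217) = 256 + 64 + 16 + 4 = 340.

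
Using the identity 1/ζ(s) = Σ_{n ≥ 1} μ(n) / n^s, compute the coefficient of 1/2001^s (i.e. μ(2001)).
μ(2001) = -1

Factor n = 2001 = 3 · 23 · 29. μ(n) = 0 if any exponent ≥ 2 (not squarefree); otherwise μ(n) = (−1)^{ω(n)} where ω(n) is the number of distinct prime factors. Applying: μ(2001) = -1.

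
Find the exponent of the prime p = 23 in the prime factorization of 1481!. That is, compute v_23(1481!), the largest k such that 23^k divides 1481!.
v_23(1481!) = 66

Legendre's formula: v_p(n!) = Σ_{k ≥ 1} ⌊n / p^k⌋. For p = 23, n = 1481, the terms are:
  ⌊1481/23^1⌋ = ⌊1481/23⌋ = 64
  ⌊1481/23^2⌋ = ⌊1481/529⌋ = 2
(the next term ⌊1481/23^3⌋ = 0, terminating the sum). Summing: v_23(1481!) = 64 + 2 = 66.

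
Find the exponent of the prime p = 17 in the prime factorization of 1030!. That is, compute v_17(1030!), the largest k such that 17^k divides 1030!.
v_17(1030!) = 63

Legendre's formula: v_p(n!) = Σ_{k ≥ 1} ⌊n / p^k⌋. For p = 17, n = 1030, the terms are:
  ⌊1030/17^1⌋ = ⌊1030/17⌋ = 60
  ⌊1030/17^2⌋ = ⌊1030/289⌋ = 3
(the next term ⌊1030/17^3⌋ = 0, terminating the sum). Summing: v_17(1030!) = 60 + 3 = 63.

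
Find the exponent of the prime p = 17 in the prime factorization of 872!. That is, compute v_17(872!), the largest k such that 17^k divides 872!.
v_17(872!) = 54

Legendre's formula: v_p(n!) = Σ_{k ≥ 1} ⌊n / p^k⌋. For p = 17, n = 872, the terms are:
  ⌊872/17^1⌋ = ⌊872/17⌋ = 51
  ⌊872/17^2⌋ = ⌊872/289⌋ = 3
(the next term ⌊872/17^3⌋ = 0, terminating the sum). Summing: v_17(872!) = 51 + 3 = 54.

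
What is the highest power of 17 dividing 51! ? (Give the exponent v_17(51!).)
v_17(51!) = 3

Legendre's formula: v_p(n!) = Σ_{k ≥ 1} ⌊n / p^k⌋. For p = 17, n = 51, the terms are:
  ⌊51/17^1⌋ = ⌊51/17⌋ = 3
(the next term ⌊51/17^2⌋ = 0, terminating the sum). Summing: v_17(51!) = 3 = 3.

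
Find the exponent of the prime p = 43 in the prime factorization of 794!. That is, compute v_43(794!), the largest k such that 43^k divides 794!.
v_43(794!) = 18

Legendre's formula: v_p(n!) = Σ_{k ≥ 1} ⌊n / p^k⌋. For p = 43, n = 794, the terms are:
  ⌊794/43^1⌋ = ⌊794/43⌋ = 18
(the next term ⌊794/43^2⌋ = 0, terminating the sum). Summing: v_43(794!) = 18 = 18.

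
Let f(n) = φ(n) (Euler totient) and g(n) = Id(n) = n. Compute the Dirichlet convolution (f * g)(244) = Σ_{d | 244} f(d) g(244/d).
(φ * Id)(244) = 968

Divisors of 244: [1, 2, 4, 61, 122, 244]. For each d | 244:
  d = 1: φ(1) · Id(244/1) = 1 · 244 = 244
  d = 2: φ(2) · Id(244/2) = 1 · 122 = 122
  d = 4: φ(4) · Id(244/4) = 2 · 61 = 122
  d = 61: φ(61) · Id(244/61) = 60 · 4 = 240
  d = 122: φ(122) · Id(244/122) = 60 · 2 = 120
  d = 244: φ(244) · Id(244/244) = 120 · 1 = 120
Summing: (φ * Id)(244) = 244 + 122 + 122 + 240 + 120 + 120 = 968.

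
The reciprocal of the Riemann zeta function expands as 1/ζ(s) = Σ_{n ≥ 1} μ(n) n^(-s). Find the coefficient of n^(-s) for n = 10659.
μ(10659) = 1

Factor n = 10659 = 3 · 11 · 17 · 19. μ(n) = 0 if any exponent ≥ 2 (not squarefree); otherwise μ(n) = (−1)^{ω(n)} where ω(n) is the number of distinct prime factors. Applying: μ(10659) = 1.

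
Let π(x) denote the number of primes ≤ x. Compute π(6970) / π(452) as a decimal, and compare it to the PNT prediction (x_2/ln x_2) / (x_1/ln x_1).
π(6970)/π(452) = 895/87 ≈ 10.2874;  PNT prediction ≈ 10.6533.

π(452) = 87 and π(6970) = 895, so π(6970)/π(452) ≈ 10.2874. The PNT-predicted ratio is (6970/ln(6970)) / (452/ln(452)) ≈ 10.6533. The two agree to within a few percent, as expected.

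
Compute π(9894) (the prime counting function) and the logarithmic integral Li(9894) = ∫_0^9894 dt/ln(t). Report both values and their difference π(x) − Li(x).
π(9894) = 1220;  Li(9894) ≈ 1234.62;  π(x) − Li(x) ≈ -14.62.

Direct count of primes ≤ 9894 gives π(9894) = 1220. Numerical evaluation of the logarithmic integral gives Li(9894) ≈ 1234.62. The difference π(x) − Li(x) ≈ -14.62 is typically negative for small/moderate x (Li(x) overestimates), though Littlewood's theorem shows this sign changes infinitely often.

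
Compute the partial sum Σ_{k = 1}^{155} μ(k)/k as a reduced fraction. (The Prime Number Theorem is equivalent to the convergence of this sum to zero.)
Σ μ(k)/k = 35386221418707905836854512026342273734410221837967216139/5364750833138837555449767529261714317873456270532298668855

Values of μ(k) for 1 ≤ k ≤ 155: μ(1) = 1, μ(2) = -1, μ(3) = -1, μ(5) = -1, μ(6) = 1, μ(7) = -1, μ(10) = 1, μ(11) = -1, μ(13) = -1, μ(14) = 1, μ(15) = 1, μ(17) = -1, μ(19) = -1, μ(21) = 1, μ(22) = 1, μ(23) = -1, μ(26) = 1, μ(29) = -1, μ(30) = -1, μ(31) = -1, μ(33) = 1, μ(34) = 1, μ(35) = 1, μ(37) = -1, μ(38) = 1, μ(39) = 1, μ(41) = -1, μ(42) = -1, μ(43) = -1, μ(46) = 1, μ(47) = -1, μ(51) = 1, μ(53) = -1, μ(55) = 1, μ(57) = 1, μ(58) = 1, μ(59) = -1, μ(61) = -1, μ(62) = 1, μ(65) = 1, μ(66) = -1, μ(67) = -1, μ(69) = 1, μ(70) = -1, μ(71) = -1, μ(73) = -1, μ(74) = 1, μ(77) = 1, μ(78) = -1, μ(79) = -1, μ(82) = 1, μ(83) = -1, μ(85) = 1, μ(86) = 1, μ(87) = 1, μ(89) = -1, μ(91) = 1, μ(93) = 1, μ(94) = 1, μ(95) = 1, μ(97) = -1, μ(101) = -1, μ(102) = -1, μ(103) = -1, μ(105) = -1, μ(106) = 1, μ(107) = -1, μ(109) = -1, μ(110) = -1, μ(111) = 1, μ(113) = -1, μ(114) = -1, μ(115) = 1, μ(118) = 1, μ(119) = 1, μ(122) = 1, μ(123) = 1, μ(127) = -1, μ(129) = 1, μ(130) = -1, μ(131) = -1, μ(133) = 1, μ(134) = 1, μ(137) = -1, μ(138) = -1, μ(139) = -1, μ(141) = 1, μ(142) = 1, μ(143) = 1, μ(145) = 1, μ(146) = 1, μ(149) = -1, μ(151) = -1, μ(154) = -1, μ(155) = 1, with μ = 0 on non-squarefree integers. Summing μ(k)/k for k where μ(k) ≠ 0 gives 35386221418707905836854512026342273734410221837967216139/5364750833138837555449767529261714317873456270532298668855 ≈ 0.0066. (PNT ⟺ this sum → 0 as n → ∞.)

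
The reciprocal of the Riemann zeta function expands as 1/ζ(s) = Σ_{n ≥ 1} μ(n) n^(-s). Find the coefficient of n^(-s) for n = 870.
μ(870) = 1

Factor n = 870 = 2 · 3 · 5 · 29. μ(n) = 0 if any exponent ≥ 2 (not squarefree); otherwise μ(n) = (−1)^{ω(n)} where ω(n) is the number of distinct prime factors. Applying: μ(870) = 1.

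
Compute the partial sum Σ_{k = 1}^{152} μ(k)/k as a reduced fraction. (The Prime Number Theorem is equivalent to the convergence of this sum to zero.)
Σ μ(k)/k = 498553581288971583508015817946071430122138094746515981177/75106511663943725776296745409664000450228387787452181363970

Values of μ(k) for 1 ≤ k ≤ 152: μ(1) = 1, μ(2) = -1, μ(3) = -1, μ(5) = -1, μ(6) = 1, μ(7) = -1, μ(10) = 1, μ(11) = -1, μ(13) = -1, μ(14) = 1, μ(15) = 1, μ(17) = -1, μ(19) = -1, μ(21) = 1, μ(22) = 1, μ(23) = -1, μ(26) = 1, μ(29) = -1, μ(30) = -1, μ(31) = -1, μ(33) = 1, μ(34) = 1, μ(35) = 1, μ(37) = -1, μ(38) = 1, μ(39) = 1, μ(41) = -1, μ(42) = -1, μ(43) = -1, μ(46) = 1, μ(47) = -1, μ(51) = 1, μ(53) = -1, μ(55) = 1, μ(57) = 1, μ(58) = 1, μ(59) = -1, μ(61) = -1, μ(62) = 1, μ(65) = 1, μ(66) = -1, μ(67) = -1, μ(69) = 1, μ(70) = -1, μ(71) = -1, μ(73) = -1, μ(74) = 1, μ(77) = 1, μ(78) = -1, μ(79) = -1, μ(82) = 1, μ(83) = -1, μ(85) = 1, μ(86) = 1, μ(87) = 1, μ(89) = -1, μ(91) = 1, μ(93) = 1, μ(94) = 1, μ(95) = 1, μ(97) = -1, μ(101) = -1, μ(102) = -1, μ(103) = -1, μ(105) = -1, μ(106) = 1, μ(107) = -1, μ(109) = -1, μ(110) = -1, μ(111) = 1, μ(113) = -1, μ(114) = -1, μ(115) = 1, μ(118) = 1, μ(119) = 1, μ(122) = 1, μ(123) = 1, μ(127) = -1, μ(129) = 1, μ(130) = -1, μ(131) = -1, μ(133) = 1, μ(134) = 1, μ(137) = -1, μ(138) = -1, μ(139) = -1, μ(141) = 1, μ(142) = 1, μ(143) = 1, μ(145) = 1, μ(146) = 1, μ(149) = -1, μ(151) = -1, with μ = 0 on non-squarefree integers. Summing μ(k)/k for k where μ(k) ≠ 0 gives 498553581288971583508015817946071430122138094746515981177/75106511663943725776296745409664000450228387787452181363970 ≈ 0.0066. (PNT ⟺ this sum → 0 as n → ∞.)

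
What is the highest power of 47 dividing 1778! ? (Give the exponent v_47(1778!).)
v_47(1778!) = 37

Legendre's formula: v_p(n!) = Σ_{k ≥ 1} ⌊n / p^k⌋. For p = 47, n = 1778, the terms are:
  ⌊1778/47^1⌋ = ⌊1778/47⌋ = 37
(the next term ⌊1778/47^2⌋ = 0, terminating the sum). Summing: v_47(1778!) = 37 = 37.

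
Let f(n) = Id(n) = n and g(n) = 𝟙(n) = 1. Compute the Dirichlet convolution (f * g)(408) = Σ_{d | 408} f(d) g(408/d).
(Id * 𝟙)(408) = 1080

Divisors of 408: [1, 2, 3, 4, 6, 8, 12, 17, 24, 34, 51, 68, 102, 136, 204, 408]. For each d | 408:
  d = 1: Id(1) · 𝟙(408/1) = 1 · 1 = 1
  d = 2: Id(2) · 𝟙(408/2) = 2 · 1 = 2
  d = 3: Id(3) · 𝟙(408/3) = 3 · 1 = 3
  d = 4: Id(4) · 𝟙(408/4) = 4 · 1 = 4
  d = 6: Id(6) · 𝟙(408/6) = 6 · 1 = 6
  d = 8: Id(8) · 𝟙(408/8) = 8 · 1 = 8
  d = 12: Id(12) · 𝟙(408/12) = 12 · 1 = 12
  d = 17: Id(17) · 𝟙(408/17) = 17 · 1 = 17
  d = 24: Id(24) · 𝟙(408/24) = 24 · 1 = 24
  d = 34: Id(34) · 𝟙(408/34) = 34 · 1 = 34
  d = 51: Id(51) · 𝟙(408/51) = 51 · 1 = 51
  d = 68: Id(68) · 𝟙(408/68) = 68 · 1 = 68
  d = 102: Id(102) · 𝟙(408/102) = 102 · 1 = 102
  d = 136: Id(136) · 𝟙(408/136) = 136 · 1 = 136
  d = 204: Id(204) · 𝟙(408/204) = 204 · 1 = 204
  d = 408: Id(408) · 𝟙(408/408) = 408 · 1 = 408
Summing: (Id * 𝟙)(408) = 1 + 2 + 3 + 4 + 6 + 8 + 12 + 17 + 24 + 34 + 51 + 68 + 102 + 136 + 204 + 408 = 1080.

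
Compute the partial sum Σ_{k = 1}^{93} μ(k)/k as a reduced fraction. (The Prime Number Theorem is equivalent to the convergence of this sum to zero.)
Σ μ(k)/k = 160646574025887074368700140133097/7922913965448516923550179200452770

Values of μ(k) for 1 ≤ k ≤ 93: μ(1) = 1, μ(2) = -1, μ(3) = -1, μ(5) = -1, μ(6) = 1, μ(7) = -1, μ(10) = 1, μ(11) = -1, μ(13) = -1, μ(14) = 1, μ(15) = 1, μ(17) = -1, μ(19) = -1, μ(21) = 1, μ(22) = 1, μ(23) = -1, μ(26) = 1, μ(29) = -1, μ(30) = -1, μ(31) = -1, μ(33) = 1, μ(34) = 1, μ(35) = 1, μ(37) = -1, μ(38) = 1, μ(39) = 1, μ(41) = -1, μ(42) = -1, μ(43) = -1, μ(46) = 1, μ(47) = -1, μ(51) = 1, μ(53) = -1, μ(55) = 1, μ(57) = 1, μ(58) = 1, μ(59) = -1, μ(61) = -1, μ(62) = 1, μ(65) = 1, μ(66) = -1, μ(67) = -1, μ(69) = 1, μ(70) = -1, μ(71) = -1, μ(73) = -1, μ(74) = 1, μ(77) = 1, μ(78) = -1, μ(79) = -1, μ(82) = 1, μ(83) = -1, μ(85) = 1, μ(86) = 1, μ(87) = 1, μ(89) = -1, μ(91) = 1, μ(93) = 1, with μ = 0 on non-squarefree integers. Summing μ(k)/k for k where μ(k) ≠ 0 gives 160646574025887074368700140133097/7922913965448516923550179200452770 ≈ 0.0203. (PNT ⟺ this sum → 0 as n → ∞.)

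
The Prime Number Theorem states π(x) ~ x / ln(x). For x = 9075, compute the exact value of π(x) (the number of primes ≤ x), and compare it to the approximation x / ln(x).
π(9075) = 1127;  x/ln(x) ≈ 995.80;  relative error ≈ 11.64%.

Directly count primes up to 9075: π(9075) = 1127. The PNT approximation gives 9075/ln(9075) ≈ 9075/9.11328 ≈ 995.80. Relative error (π(x) − x/ln(x)) / π(x) ≈ 11.64%; the approximation is known to undercount slightly (Li(x) is a better estimate).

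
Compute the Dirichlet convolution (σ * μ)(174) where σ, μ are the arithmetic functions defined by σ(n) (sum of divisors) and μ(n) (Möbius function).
(σ * μ)(174) = 174

Divisors of 174: [1, 2, 3, 6, 29, 58, 87, 174]. For each d | 174:
  d = 1: σ(1) · μ(174/1) = 1 · -1 = -1
  d = 2: σ(2) · μ(174/2) = 3 · 1 = 3
  d = 3: σ(3) · μ(174/3) = 4 · 1 = 4
  d = 6: σ(6) · μ(174/6) = 12 · -1 = -12
  d = 29: σ(29) · μ(174/29) = 30 · 1 = 30
  d = 58: σ(58) · μ(174/58) = 90 · -1 = -90
  d = 87: σ(87) · μ(174/87) = 120 · -1 = -120
  d = 174: σ(174) · μ(174/174) = 360 · 1 = 360
Summing: (σ * μ)(174) = -1 + 3 + 4 + -12 + 30 + -90 + -120 + 360 = 174.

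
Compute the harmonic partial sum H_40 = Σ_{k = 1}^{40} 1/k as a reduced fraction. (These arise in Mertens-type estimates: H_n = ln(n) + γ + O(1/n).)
H_40 = 2078178381193813/485721041551200

Direct summation: H_40 = 1 + 1/2 + ... + 1/40. The least common denominator is lcm(1, ..., 40) = 5342931457063200; over this denominator the numerator is 5342931457063200 + 2671465728531600 + 1780977152354400 + 1335732864265800 + 1068586291412640 + 890488576177200 + 763275922437600 + 667866432132900 + 593659050784800 + 534293145706320 + 485721041551200 + 445244288088600 + 410994727466400 + 381637961218800 + 356195430470880 + 333933216066450 + 314290085709600 + 296829525392400 + 281206918792800 + 267146572853160 + 254425307479200 + 242860520775600 + 232301367698400 + 222622144044300 + 213717258282528 + 205497363733200 + 197886350261600 + 190818980609400 + 184239015760800 + 178097715235440 + 172352627647200 + 166966608033225 + 161907013850400 + 157145042854800 + 152655184487520 + 148414762696200 + 144403552893600 + 140603459396400 + 136998242488800 + 133573286426580 = 22859962193131943, so H_40 = 22859962193131943/5342931457063200; reducing by gcd(22859962193131943, 5342931457063200) = 11 gives 2078178381193813/485721041551200 ≈ 4.27854. (The PNT-adjacent estimate ln(40) + γ ≈ 4.26610 matches within O(1/n).)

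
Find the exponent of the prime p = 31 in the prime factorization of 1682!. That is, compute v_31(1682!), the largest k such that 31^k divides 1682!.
v_31(1682!) = 55

Legendre's formula: v_p(n!) = Σ_{k ≥ 1} ⌊n / p^k⌋. For p = 31, n = 1682, the terms are:
  ⌊1682/31^1⌋ = ⌊1682/31⌋ = 54
  ⌊1682/31^2⌋ = ⌊1682/961⌋ = 1
(the next term ⌊1682/31^3⌋ = 0, terminating the sum). Summing: v_31(1682!) = 54 + 1 = 55.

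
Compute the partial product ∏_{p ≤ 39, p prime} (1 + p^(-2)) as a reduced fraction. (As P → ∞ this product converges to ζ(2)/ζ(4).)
∏ = 270008184968000000/178631837133343209

The primes p ≤ 39 are [2, 3, 5, 7, 11, 13, 17, 19, 23, 29, 31, 37]. For each, (1 + 1/p^2) = (p^2 + 1)/p^2. Multiplying these fractions over p ∈ [2, 3, 5, 7, 11, 13, 17, 19, 23, 29, 31, 37] gives 270008184968000000/178631837133343209. (In the limit P → ∞ this tends to ζ(2)/ζ(4).)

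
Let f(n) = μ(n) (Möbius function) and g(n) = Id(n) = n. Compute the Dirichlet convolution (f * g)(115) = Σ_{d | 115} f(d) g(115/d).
(μ * Id)(115) = 88

Divisors of 115: [1, 5, 23, 115]. For each d | 115:
  d = 1: μ(1) · Id(115/1) = 1 · 115 = 115
  d = 5: μ(5) · Id(115/5) = -1 · 23 = -23
  d = 23: μ(23) · Id(115/23) = -1 · 5 = -5
  d = 115: μ(115) · Id(115/115) = 1 · 1 = 1
Summing: (μ * Id)(115) = 115 + -23 + -5 + 1 = 88.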